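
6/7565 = 6/7565 = 0.00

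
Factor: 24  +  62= 86 = 2^1*43^1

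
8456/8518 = 4228/4259 = 0.99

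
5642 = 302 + 5340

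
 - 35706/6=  - 5951 = - 5951.00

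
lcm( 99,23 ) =2277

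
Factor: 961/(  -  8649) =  - 1/9 = - 3^ ( - 2 ) 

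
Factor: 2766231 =3^4* 13^1*37^1*71^1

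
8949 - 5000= 3949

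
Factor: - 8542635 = -3^1*5^1*137^1*4157^1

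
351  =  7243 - 6892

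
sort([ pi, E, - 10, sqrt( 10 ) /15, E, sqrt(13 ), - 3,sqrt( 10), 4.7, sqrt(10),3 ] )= [- 10, - 3,  sqrt(10 )/15, E, E,3,pi, sqrt(10), sqrt ( 10),  sqrt(13), 4.7] 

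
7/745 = 7/745 = 0.01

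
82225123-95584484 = -13359361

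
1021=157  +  864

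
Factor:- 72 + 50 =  - 2^1*11^1 = -  22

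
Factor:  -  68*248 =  - 2^5*17^1 * 31^1  =  -16864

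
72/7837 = 72/7837 = 0.01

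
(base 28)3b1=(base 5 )41121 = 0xA65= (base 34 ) 2a9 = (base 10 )2661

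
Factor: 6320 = 2^4 * 5^1*79^1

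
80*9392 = 751360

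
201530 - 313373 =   -  111843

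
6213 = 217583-211370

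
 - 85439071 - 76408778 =-161847849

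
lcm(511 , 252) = 18396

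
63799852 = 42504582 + 21295270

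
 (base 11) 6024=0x1f4c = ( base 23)F38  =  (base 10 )8012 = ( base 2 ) 1111101001100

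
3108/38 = 81 + 15/19 = 81.79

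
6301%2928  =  445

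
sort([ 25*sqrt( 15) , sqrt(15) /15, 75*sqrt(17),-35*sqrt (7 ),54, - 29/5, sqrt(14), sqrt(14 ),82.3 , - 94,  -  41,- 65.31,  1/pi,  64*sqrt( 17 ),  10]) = [ - 94, - 35*sqrt( 7), - 65.31, - 41, - 29/5,  sqrt(15)/15,  1/pi , sqrt(14) , sqrt( 14 ), 10, 54,82.3, 25*sqrt( 15 ),64*sqrt( 17), 75*sqrt(17)]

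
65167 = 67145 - 1978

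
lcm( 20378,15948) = 366804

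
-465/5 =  - 93 = -93.00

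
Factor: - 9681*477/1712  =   - 2^( - 4)*3^3*7^1*53^1*107^(  -  1)*461^1 = -4617837/1712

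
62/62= 1 = 1.00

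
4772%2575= 2197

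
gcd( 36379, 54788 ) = 1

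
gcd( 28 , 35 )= 7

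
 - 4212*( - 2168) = 9131616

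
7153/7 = 7153/7 = 1021.86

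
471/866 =471/866=0.54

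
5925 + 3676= 9601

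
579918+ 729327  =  1309245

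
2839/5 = 567 + 4/5 = 567.80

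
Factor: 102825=3^2*5^2*457^1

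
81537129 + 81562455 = 163099584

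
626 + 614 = 1240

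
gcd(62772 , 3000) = 12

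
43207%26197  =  17010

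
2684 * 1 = 2684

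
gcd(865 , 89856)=1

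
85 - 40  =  45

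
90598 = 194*467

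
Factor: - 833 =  - 7^2*17^1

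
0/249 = 0 = 0.00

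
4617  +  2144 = 6761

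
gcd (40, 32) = 8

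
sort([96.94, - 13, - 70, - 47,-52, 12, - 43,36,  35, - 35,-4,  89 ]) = [ - 70, - 52, - 47, - 43, - 35, - 13,  -  4, 12,35,36, 89 , 96.94] 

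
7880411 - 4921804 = 2958607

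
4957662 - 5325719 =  - 368057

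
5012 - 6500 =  - 1488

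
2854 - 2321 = 533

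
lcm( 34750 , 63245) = 3162250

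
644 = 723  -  79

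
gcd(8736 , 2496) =1248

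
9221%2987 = 260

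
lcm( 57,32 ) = 1824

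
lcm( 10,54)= 270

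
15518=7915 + 7603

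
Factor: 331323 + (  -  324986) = 6337 = 6337^1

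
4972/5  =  994+2/5 = 994.40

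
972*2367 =2300724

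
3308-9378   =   - 6070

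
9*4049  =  36441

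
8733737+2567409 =11301146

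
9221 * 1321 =12180941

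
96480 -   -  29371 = 125851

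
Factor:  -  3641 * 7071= - 3^1*11^1 * 331^1* 2357^1=- 25745511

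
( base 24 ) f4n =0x2237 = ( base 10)8759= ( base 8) 21067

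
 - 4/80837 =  - 4/80837 = - 0.00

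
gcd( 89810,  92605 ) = 5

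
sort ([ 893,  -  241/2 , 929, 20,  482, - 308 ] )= [  -  308, - 241/2,20, 482,893,929] 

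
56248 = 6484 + 49764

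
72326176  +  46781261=119107437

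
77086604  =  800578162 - 723491558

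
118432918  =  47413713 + 71019205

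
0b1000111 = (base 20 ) 3B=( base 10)71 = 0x47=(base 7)131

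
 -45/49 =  - 1+4/49 = - 0.92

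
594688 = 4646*128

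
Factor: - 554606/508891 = - 2^1 *13^1*83^1*257^1*281^( - 1)*1811^ ( -1)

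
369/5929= 369/5929 =0.06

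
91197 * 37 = 3374289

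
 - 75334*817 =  - 61547878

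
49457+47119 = 96576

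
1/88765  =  1/88765 = 0.00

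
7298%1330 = 648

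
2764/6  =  1382/3 = 460.67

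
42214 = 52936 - 10722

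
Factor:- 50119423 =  - 37^1*503^1*2693^1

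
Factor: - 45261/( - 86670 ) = 47/90=2^( - 1)*3^( - 2) * 5^(-1 ) *47^1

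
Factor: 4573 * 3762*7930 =2^2 * 3^2*5^1*11^1*13^1 * 17^1 * 19^1*61^1 * 269^1 = 136424754180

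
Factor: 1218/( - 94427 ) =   -  2^1*3^1  *7^1 * 29^1*94427^(-1) 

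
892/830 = 1 + 31/415 = 1.07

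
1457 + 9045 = 10502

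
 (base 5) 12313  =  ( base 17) 356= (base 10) 958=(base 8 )1676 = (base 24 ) 1fm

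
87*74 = 6438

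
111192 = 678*164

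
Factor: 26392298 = 2^1*13196149^1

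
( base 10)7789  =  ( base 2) 1111001101101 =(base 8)17155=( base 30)8jj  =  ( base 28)9Q5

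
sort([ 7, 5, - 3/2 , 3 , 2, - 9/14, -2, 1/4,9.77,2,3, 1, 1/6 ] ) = [ - 2, - 3/2, - 9/14,  1/6,1/4, 1,  2,2,  3,3,5,  7, 9.77 ]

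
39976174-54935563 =  -  14959389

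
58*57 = 3306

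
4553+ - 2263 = 2290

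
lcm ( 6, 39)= 78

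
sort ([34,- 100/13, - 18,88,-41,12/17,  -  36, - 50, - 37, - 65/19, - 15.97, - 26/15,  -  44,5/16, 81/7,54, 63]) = [  -  50, - 44, - 41,-37, - 36, - 18,-15.97,-100/13, - 65/19, - 26/15,5/16,  12/17,  81/7, 34, 54, 63 , 88 ]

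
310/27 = 11 + 13/27 = 11.48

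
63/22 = 2 + 19/22 = 2.86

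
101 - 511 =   -  410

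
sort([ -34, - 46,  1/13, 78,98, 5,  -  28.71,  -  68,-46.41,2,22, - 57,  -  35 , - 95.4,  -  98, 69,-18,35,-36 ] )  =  [-98,-95.4,-68, - 57,-46.41,  -  46, - 36, - 35, - 34, - 28.71, - 18,1/13,2,5, 22 , 35 , 69 , 78, 98]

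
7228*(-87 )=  - 628836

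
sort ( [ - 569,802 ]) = [  -  569, 802 ] 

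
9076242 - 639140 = 8437102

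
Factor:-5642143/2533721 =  - 13^1*434011^1*2533721^ (-1 )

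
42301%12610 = 4471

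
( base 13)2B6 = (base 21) 124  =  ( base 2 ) 111100111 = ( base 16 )1e7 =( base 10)487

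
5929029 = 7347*807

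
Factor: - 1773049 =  - 17^1 * 104297^1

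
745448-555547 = 189901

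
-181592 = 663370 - 844962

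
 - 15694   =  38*( - 413 ) 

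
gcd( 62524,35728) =8932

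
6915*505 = 3492075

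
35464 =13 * 2728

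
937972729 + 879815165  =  1817787894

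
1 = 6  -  5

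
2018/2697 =2018/2697 =0.75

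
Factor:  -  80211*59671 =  - 3^1*26737^1 * 59671^1 = - 4786270581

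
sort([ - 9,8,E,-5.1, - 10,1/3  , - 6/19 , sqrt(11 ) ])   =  [ - 10, - 9,  -  5.1, -6/19,1/3,E, sqrt( 11),  8 ]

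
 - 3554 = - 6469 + 2915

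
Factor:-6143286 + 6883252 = 2^1*369983^1 = 739966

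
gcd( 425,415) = 5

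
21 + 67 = 88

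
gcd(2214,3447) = 9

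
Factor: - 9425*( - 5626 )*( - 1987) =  - 105360774350 = - 2^1 * 5^2*13^1 * 29^2  *97^1*  1987^1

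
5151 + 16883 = 22034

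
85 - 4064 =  - 3979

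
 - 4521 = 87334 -91855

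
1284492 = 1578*814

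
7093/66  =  7093/66 = 107.47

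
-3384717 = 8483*( -399 )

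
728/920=91/115 = 0.79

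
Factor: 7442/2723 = 2^1 * 7^( - 1 )*61^2*389^( - 1 )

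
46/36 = 23/18 = 1.28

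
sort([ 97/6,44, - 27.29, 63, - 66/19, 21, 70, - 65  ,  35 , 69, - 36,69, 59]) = [ - 65, - 36,-27.29,- 66/19, 97/6, 21, 35,44, 59, 63, 69, 69, 70 ] 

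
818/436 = 409/218=1.88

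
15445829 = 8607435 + 6838394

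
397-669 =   -  272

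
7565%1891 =1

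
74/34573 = 74/34573 = 0.00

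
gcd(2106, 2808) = 702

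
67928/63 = 1078 + 2/9 = 1078.22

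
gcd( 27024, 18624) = 48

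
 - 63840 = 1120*( - 57)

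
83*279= 23157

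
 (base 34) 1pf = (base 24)3c5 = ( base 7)5615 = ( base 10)2021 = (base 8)3745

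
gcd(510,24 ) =6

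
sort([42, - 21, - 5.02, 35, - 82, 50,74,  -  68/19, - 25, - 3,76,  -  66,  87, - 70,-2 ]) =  [  -  82, - 70, - 66,- 25,  -  21,-5.02, - 68/19,-3,-2, 35, 42,50,74,76,87 ]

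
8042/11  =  731 + 1/11   =  731.09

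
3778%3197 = 581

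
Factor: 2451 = 3^1 *19^1*43^1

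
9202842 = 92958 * 99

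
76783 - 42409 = 34374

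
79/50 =1 + 29/50 = 1.58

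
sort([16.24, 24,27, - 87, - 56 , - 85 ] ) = [- 87,-85 , - 56, 16.24, 24, 27] 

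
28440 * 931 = 26477640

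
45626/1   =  45626 = 45626.00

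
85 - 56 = 29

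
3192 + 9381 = 12573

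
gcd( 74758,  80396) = 2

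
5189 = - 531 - - 5720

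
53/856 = 53/856 = 0.06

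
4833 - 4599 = 234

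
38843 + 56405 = 95248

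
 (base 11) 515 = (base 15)2B6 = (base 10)621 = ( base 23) 140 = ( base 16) 26d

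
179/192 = 179/192 = 0.93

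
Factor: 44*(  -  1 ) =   -  44 = - 2^2*11^1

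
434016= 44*9864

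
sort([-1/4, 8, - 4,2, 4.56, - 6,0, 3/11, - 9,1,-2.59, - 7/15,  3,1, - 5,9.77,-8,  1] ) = [  -  9, - 8, - 6,  -  5, - 4, - 2.59,-7/15, - 1/4, 0,3/11,1,1, 1,2,  3,4.56,8, 9.77 ]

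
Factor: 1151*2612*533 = 2^2*13^1*41^1*653^1*1151^1=1602417596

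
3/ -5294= -3/5294 = - 0.00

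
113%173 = 113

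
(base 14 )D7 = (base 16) BD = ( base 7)360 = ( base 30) 69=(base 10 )189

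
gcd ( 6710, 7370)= 110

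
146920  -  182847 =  - 35927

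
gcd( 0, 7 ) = 7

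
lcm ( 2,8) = 8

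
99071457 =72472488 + 26598969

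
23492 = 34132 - 10640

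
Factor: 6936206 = 2^1*461^1*7523^1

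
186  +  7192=7378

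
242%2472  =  242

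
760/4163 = 760/4163 = 0.18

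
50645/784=64 + 67/112  =  64.60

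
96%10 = 6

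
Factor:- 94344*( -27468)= 2591440992=   2^5*3^3*7^1*109^1*3931^1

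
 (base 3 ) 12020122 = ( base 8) 7360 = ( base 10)3824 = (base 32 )3ng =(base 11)2967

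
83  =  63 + 20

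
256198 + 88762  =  344960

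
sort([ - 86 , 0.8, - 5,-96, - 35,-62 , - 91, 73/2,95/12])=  [-96, - 91 , - 86, - 62, -35, - 5 , 0.8,  95/12, 73/2]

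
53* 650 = 34450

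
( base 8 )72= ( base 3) 2011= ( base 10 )58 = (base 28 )22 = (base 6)134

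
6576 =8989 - 2413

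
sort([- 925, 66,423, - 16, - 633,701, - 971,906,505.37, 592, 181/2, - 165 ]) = [-971, - 925, - 633, - 165  , - 16, 66 , 181/2,423,505.37,592,701, 906 ] 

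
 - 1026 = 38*(-27 ) 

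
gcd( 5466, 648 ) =6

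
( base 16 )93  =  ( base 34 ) 4b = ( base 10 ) 147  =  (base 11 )124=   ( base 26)5H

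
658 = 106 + 552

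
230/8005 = 46/1601 = 0.03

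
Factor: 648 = 2^3*3^4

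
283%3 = 1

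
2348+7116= 9464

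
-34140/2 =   -  17070 = - 17070.00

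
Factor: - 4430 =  - 2^1*5^1*443^1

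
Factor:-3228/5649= - 4/7 = - 2^2*7^(  -  1) 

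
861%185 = 121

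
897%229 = 210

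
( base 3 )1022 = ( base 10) 35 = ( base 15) 25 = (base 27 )18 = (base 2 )100011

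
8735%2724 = 563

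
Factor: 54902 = 2^1*97^1*283^1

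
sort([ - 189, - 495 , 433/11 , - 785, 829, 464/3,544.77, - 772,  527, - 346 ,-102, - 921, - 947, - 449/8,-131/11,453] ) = [ - 947, - 921, - 785, - 772, - 495, - 346,-189,-102, - 449/8,  -  131/11  ,  433/11,  464/3 , 453, 527,544.77, 829]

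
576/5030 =288/2515=0.11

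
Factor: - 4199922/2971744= -2^( - 4)*3^2*92867^(-1 ) *233329^1 = - 2099961/1485872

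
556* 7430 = 4131080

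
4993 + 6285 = 11278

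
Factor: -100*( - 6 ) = 2^3 *3^1*5^2 = 600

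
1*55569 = 55569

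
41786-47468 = - 5682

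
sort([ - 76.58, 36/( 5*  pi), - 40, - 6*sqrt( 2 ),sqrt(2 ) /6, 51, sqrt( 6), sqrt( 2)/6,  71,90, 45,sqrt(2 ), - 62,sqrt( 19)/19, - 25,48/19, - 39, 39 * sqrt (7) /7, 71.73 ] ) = [ - 76.58, - 62, - 40, - 39, - 25, - 6*sqrt(2 ),sqrt (19)/19, sqrt(2 ) /6, sqrt(2)/6, sqrt( 2 ),36/(5 * pi),sqrt( 6), 48/19,39 * sqrt( 7) /7, 45,  51, 71, 71.73, 90 ]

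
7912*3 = 23736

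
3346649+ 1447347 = 4793996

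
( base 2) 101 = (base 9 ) 5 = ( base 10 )5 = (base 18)5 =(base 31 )5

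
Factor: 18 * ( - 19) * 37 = - 12654 = - 2^1 * 3^2 * 19^1 * 37^1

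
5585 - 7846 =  - 2261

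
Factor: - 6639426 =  - 2^1*3^2*368857^1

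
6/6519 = 2/2173 = 0.00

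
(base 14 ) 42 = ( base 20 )2i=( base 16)3a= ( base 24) 2A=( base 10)58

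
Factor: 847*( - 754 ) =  - 2^1*7^1*11^2*13^1*29^1 = - 638638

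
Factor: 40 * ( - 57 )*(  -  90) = 205200 = 2^4 *3^3*5^2*19^1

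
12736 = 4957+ 7779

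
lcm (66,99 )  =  198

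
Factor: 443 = 443^1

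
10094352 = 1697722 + 8396630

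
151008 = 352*429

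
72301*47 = 3398147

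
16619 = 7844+8775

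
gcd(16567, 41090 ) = 1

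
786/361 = 2+64/361=   2.18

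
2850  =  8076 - 5226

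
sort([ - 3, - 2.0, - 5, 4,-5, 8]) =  [- 5, - 5,-3,-2.0 , 4, 8 ] 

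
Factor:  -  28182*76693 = -2161362126 = - 2^1*3^1*7^1*11^1*61^1*271^1*283^1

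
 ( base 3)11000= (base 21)53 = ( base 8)154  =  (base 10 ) 108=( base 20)58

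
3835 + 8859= 12694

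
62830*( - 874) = -54913420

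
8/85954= 4/42977 = 0.00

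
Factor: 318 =2^1*3^1*53^1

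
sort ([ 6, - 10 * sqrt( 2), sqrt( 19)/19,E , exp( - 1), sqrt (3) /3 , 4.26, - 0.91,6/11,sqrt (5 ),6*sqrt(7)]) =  [ -10*sqrt(2 ), - 0.91,  sqrt( 19 ) /19,exp ( - 1), 6/11,sqrt(3)/3,sqrt( 5), E, 4.26,6, 6 *sqrt( 7) ]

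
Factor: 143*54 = 2^1 * 3^3*11^1*13^1 =7722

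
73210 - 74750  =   - 1540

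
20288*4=81152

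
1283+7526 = 8809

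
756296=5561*136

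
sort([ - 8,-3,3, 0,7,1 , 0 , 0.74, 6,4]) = [ - 8, - 3,0, 0,0.74,1, 3, 4,6,7]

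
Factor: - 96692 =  - 2^2*23^1*1051^1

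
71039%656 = 191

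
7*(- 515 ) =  - 3605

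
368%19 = 7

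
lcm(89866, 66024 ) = 3235176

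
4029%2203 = 1826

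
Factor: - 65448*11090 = -2^4*3^4*5^1 * 101^1*1109^1 =- 725818320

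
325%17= 2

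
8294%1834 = 958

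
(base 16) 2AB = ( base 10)683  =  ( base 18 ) 21H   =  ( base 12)48b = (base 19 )1gi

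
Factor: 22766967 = 3^3*97^1*8693^1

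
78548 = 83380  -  4832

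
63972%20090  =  3702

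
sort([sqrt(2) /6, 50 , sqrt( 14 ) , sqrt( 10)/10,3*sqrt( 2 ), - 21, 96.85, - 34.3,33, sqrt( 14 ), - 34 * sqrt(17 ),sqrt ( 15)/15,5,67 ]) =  [ - 34* sqrt( 17), - 34.3,  -  21, sqrt ( 2 )/6,sqrt( 15 ) /15, sqrt ( 10) /10, sqrt( 14), sqrt (14 ), 3*sqrt ( 2 ),5, 33,50, 67, 96.85]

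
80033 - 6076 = 73957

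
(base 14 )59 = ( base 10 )79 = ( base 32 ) 2f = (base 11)72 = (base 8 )117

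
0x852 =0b100001010010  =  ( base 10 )2130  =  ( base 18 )6A6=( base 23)40e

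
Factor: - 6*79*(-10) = 4740 = 2^2*3^1*5^1*79^1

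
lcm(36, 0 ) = 0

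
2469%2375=94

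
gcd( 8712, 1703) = 1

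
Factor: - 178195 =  - 5^1 *157^1* 227^1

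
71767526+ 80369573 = 152137099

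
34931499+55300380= 90231879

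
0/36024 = 0  =  0.00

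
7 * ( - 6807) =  - 47649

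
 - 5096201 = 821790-5917991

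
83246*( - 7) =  - 582722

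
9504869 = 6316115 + 3188754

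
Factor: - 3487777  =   - 233^1*14969^1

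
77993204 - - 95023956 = 173017160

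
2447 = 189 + 2258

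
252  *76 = 19152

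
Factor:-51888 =  -  2^4*3^1* 23^1*47^1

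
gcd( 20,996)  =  4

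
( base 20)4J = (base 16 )63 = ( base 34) 2v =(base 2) 1100011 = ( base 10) 99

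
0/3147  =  0= 0.00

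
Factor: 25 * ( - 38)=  - 950 = - 2^1*5^2*19^1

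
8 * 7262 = 58096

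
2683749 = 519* 5171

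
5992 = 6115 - 123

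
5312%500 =312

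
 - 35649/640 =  -35649/640 = -  55.70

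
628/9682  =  314/4841 =0.06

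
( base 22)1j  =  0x29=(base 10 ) 41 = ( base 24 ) 1H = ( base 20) 21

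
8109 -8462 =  - 353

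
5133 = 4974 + 159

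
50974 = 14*3641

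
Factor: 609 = 3^1 * 7^1 *29^1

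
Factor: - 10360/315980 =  - 2/61 = - 2^1 * 61^(-1) 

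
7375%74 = 49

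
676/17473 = 676/17473 = 0.04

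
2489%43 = 38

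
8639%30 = 29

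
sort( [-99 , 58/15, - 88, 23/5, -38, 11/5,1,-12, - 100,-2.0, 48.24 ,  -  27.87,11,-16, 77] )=[ - 100,-99,-88, - 38,-27.87,-16,-12,  -  2.0, 1,11/5, 58/15,23/5,11, 48.24,77]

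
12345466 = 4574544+7770922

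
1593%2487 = 1593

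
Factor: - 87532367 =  - 13^2*157^1 * 3299^1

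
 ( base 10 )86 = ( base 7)152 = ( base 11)79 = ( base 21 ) 42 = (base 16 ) 56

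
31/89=31/89 = 0.35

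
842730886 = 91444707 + 751286179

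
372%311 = 61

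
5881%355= 201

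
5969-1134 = 4835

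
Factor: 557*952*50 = 26513200  =  2^4*5^2*7^1*17^1*557^1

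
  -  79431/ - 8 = 9928  +  7/8 =9928.88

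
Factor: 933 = 3^1*311^1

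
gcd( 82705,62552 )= 7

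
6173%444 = 401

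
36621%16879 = 2863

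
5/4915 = 1/983 = 0.00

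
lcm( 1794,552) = 7176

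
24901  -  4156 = 20745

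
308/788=77/197=0.39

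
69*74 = 5106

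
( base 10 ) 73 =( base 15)4D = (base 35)23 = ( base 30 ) 2D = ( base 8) 111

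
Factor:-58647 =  - 3^1*113^1*173^1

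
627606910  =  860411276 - 232804366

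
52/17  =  52/17 = 3.06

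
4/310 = 2/155 = 0.01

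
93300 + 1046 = 94346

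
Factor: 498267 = 3^2*7^1* 11^1*719^1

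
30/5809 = 30/5809 = 0.01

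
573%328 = 245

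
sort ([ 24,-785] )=[-785, 24]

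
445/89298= 445/89298 = 0.00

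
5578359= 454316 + 5124043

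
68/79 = 68/79  =  0.86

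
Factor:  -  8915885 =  - 5^1*11^2*14737^1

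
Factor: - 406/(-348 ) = 7/6 = 2^( - 1 )*3^(-1 ) *7^1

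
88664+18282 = 106946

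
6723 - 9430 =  - 2707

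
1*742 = 742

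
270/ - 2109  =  -90/703  =  - 0.13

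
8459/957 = 8 + 73/87 = 8.84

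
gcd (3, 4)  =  1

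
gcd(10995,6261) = 3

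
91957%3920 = 1797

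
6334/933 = 6334/933 = 6.79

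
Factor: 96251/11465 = 5^( -1)*29^1*2293^( - 1 )*3319^1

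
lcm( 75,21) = 525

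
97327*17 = 1654559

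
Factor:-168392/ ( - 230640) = 2^( - 1 )*3^( - 1 )*5^ (  -  1 )*7^1*31^( - 1)*97^1  =  679/930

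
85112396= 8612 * 9883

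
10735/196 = 10735/196= 54.77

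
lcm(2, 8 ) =8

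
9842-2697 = 7145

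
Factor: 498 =2^1*3^1*83^1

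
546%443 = 103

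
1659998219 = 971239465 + 688758754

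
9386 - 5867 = 3519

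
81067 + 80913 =161980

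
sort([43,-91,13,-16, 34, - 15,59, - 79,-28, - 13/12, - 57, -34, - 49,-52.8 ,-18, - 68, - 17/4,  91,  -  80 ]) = [ - 91,-80, - 79, - 68, - 57,-52.8, - 49, - 34, - 28, - 18, - 16, -15 , - 17/4, - 13/12 , 13,34, 43,59, 91 ]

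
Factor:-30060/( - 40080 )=2^( - 2 )*3^1 = 3/4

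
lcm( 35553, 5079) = 35553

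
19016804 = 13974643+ 5042161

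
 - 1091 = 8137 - 9228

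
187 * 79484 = 14863508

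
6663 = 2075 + 4588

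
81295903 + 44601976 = 125897879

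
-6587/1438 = -6587/1438 = - 4.58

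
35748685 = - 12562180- - 48310865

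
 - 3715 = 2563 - 6278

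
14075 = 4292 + 9783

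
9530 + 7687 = 17217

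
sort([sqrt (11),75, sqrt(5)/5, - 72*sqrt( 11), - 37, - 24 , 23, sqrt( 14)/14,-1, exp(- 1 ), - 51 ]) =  [ - 72 * sqrt( 11), - 51,-37,  -  24,  -  1, sqrt( 14)/14,exp ( - 1), sqrt(5 ) /5, sqrt( 11 ), 23,75]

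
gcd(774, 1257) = 3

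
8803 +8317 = 17120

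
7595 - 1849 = 5746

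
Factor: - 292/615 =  - 2^2*3^( - 1)* 5^( -1)*41^ ( - 1 )*73^1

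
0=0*(-84142) 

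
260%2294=260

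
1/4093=1/4093 = 0.00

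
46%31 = 15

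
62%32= 30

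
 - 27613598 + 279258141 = 251644543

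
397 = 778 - 381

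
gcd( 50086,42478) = 634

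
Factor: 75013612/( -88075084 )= - 73^( - 1 )*317^1*59159^1*301627^(-1 ) = -  18753403/22018771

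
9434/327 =9434/327 = 28.85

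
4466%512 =370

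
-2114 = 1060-3174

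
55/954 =55/954 = 0.06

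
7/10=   7/10 = 0.70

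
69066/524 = 131 + 211/262 = 131.81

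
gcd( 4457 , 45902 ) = 1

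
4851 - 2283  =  2568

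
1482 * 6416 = 9508512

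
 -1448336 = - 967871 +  - 480465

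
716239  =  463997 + 252242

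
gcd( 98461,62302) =1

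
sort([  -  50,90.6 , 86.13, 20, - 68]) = [ - 68, - 50, 20,  86.13,90.6]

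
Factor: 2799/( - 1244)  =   - 2^( - 2 )*3^2  =  - 9/4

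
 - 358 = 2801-3159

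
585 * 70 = 40950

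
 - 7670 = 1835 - 9505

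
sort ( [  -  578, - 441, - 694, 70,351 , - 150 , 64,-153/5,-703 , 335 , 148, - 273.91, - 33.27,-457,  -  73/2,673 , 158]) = [ - 703 , - 694,-578,-457, - 441, - 273.91, -150 ,- 73/2, - 33.27,-153/5, 64,70,148, 158,335,351 , 673 ]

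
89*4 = 356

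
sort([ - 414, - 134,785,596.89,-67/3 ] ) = [ - 414, - 134,-67/3 , 596.89,785]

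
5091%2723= 2368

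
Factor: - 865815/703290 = - 293/238  =  - 2^( - 1)*7^( - 1)*17^ ( - 1 )*293^1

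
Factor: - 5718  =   - 2^1*3^1*953^1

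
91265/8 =11408 + 1/8=11408.12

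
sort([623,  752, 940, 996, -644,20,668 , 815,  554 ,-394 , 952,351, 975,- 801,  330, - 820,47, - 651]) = [ - 820,-801, - 651, - 644,- 394, 20 , 47,330,  351,554,623, 668,752,815,940, 952, 975,996]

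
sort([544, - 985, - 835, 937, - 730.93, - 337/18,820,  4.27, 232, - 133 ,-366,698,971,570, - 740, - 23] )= [ - 985, -835, - 740,-730.93 ,  -  366, - 133, - 23, - 337/18, 4.27, 232,544, 570, 698, 820,937, 971]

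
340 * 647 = 219980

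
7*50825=355775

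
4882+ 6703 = 11585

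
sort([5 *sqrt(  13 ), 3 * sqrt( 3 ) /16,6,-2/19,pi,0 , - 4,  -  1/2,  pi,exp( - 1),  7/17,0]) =[ - 4, - 1/2, - 2/19, 0, 0,3*sqrt(3)/16,  exp( - 1 ), 7/17, pi,pi, 6, 5*sqrt (13)]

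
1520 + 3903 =5423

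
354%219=135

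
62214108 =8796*7073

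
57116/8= 14279/2 =7139.50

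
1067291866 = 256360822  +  810931044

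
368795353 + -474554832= -105759479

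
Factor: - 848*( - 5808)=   2^8*3^1*11^2*53^1 = 4925184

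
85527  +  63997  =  149524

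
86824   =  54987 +31837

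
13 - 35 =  - 22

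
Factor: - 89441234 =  - 2^1* 2251^1*19867^1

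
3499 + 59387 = 62886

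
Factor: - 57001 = -7^1 * 17^1*479^1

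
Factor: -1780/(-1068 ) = 5/3 = 3^ ( - 1)*5^1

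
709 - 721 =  - 12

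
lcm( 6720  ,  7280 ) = 87360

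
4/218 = 2/109=0.02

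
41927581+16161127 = 58088708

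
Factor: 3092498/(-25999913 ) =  - 2^1 * 23^ (  -  1 )*31^2*1609^1*1130431^( - 1) 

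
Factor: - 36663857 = -151^1*242807^1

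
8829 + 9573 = 18402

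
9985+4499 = 14484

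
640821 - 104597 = 536224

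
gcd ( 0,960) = 960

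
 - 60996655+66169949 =5173294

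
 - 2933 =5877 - 8810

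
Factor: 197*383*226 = 17051926 = 2^1*113^1* 197^1*383^1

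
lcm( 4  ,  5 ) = 20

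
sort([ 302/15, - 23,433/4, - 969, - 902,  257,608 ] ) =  [ - 969, - 902, - 23,302/15,433/4,  257,608]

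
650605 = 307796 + 342809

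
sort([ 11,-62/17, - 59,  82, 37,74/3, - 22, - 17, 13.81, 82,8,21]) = [ - 59 , -22, - 17,  -  62/17, 8,11, 13.81, 21, 74/3, 37, 82  ,  82 ] 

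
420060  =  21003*20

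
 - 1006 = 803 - 1809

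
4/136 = 1/34 =0.03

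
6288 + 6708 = 12996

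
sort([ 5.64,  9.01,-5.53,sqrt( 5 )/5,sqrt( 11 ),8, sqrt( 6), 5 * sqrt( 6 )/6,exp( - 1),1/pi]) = [ - 5.53, 1/pi, exp( - 1), sqrt( 5) /5, 5*sqrt (6 ) /6, sqrt(6 ),sqrt (11 ),5.64 , 8, 9.01]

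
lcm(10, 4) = 20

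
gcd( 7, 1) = 1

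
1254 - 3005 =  - 1751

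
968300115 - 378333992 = 589966123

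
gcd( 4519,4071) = 1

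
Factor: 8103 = 3^1*37^1*73^1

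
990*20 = 19800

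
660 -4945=-4285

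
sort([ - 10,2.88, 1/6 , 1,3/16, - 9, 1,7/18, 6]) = [ - 10, - 9,1/6,3/16,7/18,1, 1, 2.88, 6] 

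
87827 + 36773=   124600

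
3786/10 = 378 + 3/5=378.60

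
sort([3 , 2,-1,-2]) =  [-2,- 1, 2,3 ] 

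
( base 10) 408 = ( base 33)cc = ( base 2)110011000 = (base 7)1122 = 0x198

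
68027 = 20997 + 47030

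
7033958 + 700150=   7734108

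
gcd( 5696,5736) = 8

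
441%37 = 34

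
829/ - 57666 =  - 1 + 56837/57666=- 0.01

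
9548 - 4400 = 5148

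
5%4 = 1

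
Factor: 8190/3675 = 78/35 = 2^1*3^1*5^(-1)*7^( - 1)*13^1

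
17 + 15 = 32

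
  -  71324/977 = - 71324/977 = - 73.00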